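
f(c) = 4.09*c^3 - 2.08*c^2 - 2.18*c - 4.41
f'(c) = 12.27*c^2 - 4.16*c - 2.18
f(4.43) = 300.69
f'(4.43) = 220.19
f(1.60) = 3.53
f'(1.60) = 22.58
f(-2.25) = -56.62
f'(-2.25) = 69.30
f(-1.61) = -23.36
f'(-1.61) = 36.32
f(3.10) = 90.69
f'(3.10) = 102.84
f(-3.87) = -264.18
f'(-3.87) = 197.69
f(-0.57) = -4.60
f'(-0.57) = 4.18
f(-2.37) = -65.37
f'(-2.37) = 76.60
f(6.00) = 791.07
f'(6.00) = 414.58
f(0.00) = -4.41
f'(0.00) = -2.18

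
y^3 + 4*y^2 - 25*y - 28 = (y - 4)*(y + 1)*(y + 7)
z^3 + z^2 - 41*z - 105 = (z - 7)*(z + 3)*(z + 5)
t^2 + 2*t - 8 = (t - 2)*(t + 4)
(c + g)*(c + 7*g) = c^2 + 8*c*g + 7*g^2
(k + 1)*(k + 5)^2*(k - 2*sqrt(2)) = k^4 - 2*sqrt(2)*k^3 + 11*k^3 - 22*sqrt(2)*k^2 + 35*k^2 - 70*sqrt(2)*k + 25*k - 50*sqrt(2)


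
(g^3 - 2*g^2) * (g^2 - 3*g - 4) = g^5 - 5*g^4 + 2*g^3 + 8*g^2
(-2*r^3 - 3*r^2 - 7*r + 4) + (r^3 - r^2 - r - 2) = -r^3 - 4*r^2 - 8*r + 2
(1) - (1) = 0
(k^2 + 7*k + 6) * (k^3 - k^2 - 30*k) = k^5 + 6*k^4 - 31*k^3 - 216*k^2 - 180*k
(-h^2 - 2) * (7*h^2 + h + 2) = -7*h^4 - h^3 - 16*h^2 - 2*h - 4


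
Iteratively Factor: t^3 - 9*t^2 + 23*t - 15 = (t - 3)*(t^2 - 6*t + 5) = (t - 3)*(t - 1)*(t - 5)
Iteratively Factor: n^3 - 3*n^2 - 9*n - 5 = (n - 5)*(n^2 + 2*n + 1) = (n - 5)*(n + 1)*(n + 1)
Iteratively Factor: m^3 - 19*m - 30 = (m + 2)*(m^2 - 2*m - 15) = (m - 5)*(m + 2)*(m + 3)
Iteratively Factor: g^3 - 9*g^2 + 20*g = (g - 4)*(g^2 - 5*g) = g*(g - 4)*(g - 5)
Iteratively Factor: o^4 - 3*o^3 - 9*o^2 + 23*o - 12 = (o - 1)*(o^3 - 2*o^2 - 11*o + 12) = (o - 1)*(o + 3)*(o^2 - 5*o + 4) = (o - 4)*(o - 1)*(o + 3)*(o - 1)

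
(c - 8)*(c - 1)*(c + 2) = c^3 - 7*c^2 - 10*c + 16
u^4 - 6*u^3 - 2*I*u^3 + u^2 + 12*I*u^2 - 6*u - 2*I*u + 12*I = (u - 6)*(u - 2*I)*(u - I)*(u + I)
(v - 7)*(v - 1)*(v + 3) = v^3 - 5*v^2 - 17*v + 21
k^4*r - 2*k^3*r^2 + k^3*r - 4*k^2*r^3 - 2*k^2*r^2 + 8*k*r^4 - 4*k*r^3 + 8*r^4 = (k - 2*r)^2*(k + 2*r)*(k*r + r)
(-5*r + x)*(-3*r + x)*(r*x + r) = 15*r^3*x + 15*r^3 - 8*r^2*x^2 - 8*r^2*x + r*x^3 + r*x^2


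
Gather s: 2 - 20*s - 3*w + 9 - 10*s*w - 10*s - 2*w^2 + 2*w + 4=s*(-10*w - 30) - 2*w^2 - w + 15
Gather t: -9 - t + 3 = -t - 6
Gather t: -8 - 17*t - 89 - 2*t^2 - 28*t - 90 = -2*t^2 - 45*t - 187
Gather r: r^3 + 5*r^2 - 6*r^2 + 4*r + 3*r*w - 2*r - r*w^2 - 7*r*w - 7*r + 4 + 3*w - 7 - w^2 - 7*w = r^3 - r^2 + r*(-w^2 - 4*w - 5) - w^2 - 4*w - 3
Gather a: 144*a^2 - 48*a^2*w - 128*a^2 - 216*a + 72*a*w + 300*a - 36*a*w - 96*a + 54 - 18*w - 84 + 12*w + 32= a^2*(16 - 48*w) + a*(36*w - 12) - 6*w + 2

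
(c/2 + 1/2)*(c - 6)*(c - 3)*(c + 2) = c^4/2 - 3*c^3 - 7*c^2/2 + 18*c + 18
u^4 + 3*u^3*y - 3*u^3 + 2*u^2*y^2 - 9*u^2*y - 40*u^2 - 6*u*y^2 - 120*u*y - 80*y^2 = (u - 8)*(u + 5)*(u + y)*(u + 2*y)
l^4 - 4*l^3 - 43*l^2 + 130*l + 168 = (l - 7)*(l - 4)*(l + 1)*(l + 6)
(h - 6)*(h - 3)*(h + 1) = h^3 - 8*h^2 + 9*h + 18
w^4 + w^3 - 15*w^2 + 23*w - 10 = (w - 2)*(w - 1)^2*(w + 5)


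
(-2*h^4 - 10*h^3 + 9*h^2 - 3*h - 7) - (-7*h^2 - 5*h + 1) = -2*h^4 - 10*h^3 + 16*h^2 + 2*h - 8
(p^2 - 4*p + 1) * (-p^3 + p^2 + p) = -p^5 + 5*p^4 - 4*p^3 - 3*p^2 + p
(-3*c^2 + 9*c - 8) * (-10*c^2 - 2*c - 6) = 30*c^4 - 84*c^3 + 80*c^2 - 38*c + 48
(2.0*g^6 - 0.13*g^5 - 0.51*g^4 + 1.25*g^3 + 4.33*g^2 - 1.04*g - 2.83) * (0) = 0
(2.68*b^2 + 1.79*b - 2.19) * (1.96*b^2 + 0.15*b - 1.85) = 5.2528*b^4 + 3.9104*b^3 - 8.9819*b^2 - 3.64*b + 4.0515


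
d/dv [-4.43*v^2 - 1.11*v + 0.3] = -8.86*v - 1.11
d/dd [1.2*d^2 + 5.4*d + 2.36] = 2.4*d + 5.4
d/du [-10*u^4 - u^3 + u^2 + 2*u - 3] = -40*u^3 - 3*u^2 + 2*u + 2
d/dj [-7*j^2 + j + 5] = 1 - 14*j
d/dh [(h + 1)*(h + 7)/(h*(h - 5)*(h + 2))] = (-h^4 - 16*h^3 - 7*h^2 + 42*h + 70)/(h^2*(h^4 - 6*h^3 - 11*h^2 + 60*h + 100))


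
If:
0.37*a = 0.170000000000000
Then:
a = 0.46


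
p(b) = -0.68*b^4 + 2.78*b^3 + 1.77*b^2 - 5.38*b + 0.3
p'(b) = -2.72*b^3 + 8.34*b^2 + 3.54*b - 5.38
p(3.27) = 21.09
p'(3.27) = 0.27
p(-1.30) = 2.24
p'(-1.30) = 10.09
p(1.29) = 0.39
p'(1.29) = 7.23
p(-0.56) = 3.31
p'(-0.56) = -4.27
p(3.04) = 20.33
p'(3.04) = 6.04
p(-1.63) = -3.07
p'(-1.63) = 22.79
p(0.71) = -1.81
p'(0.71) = 0.36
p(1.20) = -0.21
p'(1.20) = 6.18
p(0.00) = 0.30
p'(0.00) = -5.38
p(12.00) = -9106.02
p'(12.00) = -3462.10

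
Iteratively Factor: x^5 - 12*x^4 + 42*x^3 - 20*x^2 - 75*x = (x - 5)*(x^4 - 7*x^3 + 7*x^2 + 15*x) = (x - 5)*(x - 3)*(x^3 - 4*x^2 - 5*x) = (x - 5)^2*(x - 3)*(x^2 + x) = x*(x - 5)^2*(x - 3)*(x + 1)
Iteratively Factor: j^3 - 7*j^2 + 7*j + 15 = (j - 5)*(j^2 - 2*j - 3) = (j - 5)*(j + 1)*(j - 3)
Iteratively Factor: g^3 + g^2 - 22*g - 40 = (g - 5)*(g^2 + 6*g + 8) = (g - 5)*(g + 2)*(g + 4)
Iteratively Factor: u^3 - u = (u)*(u^2 - 1) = u*(u + 1)*(u - 1)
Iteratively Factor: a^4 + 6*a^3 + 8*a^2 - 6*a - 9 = (a + 3)*(a^3 + 3*a^2 - a - 3) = (a + 1)*(a + 3)*(a^2 + 2*a - 3) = (a - 1)*(a + 1)*(a + 3)*(a + 3)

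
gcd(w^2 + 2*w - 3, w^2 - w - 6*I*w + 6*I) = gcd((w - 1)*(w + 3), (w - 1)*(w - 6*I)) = w - 1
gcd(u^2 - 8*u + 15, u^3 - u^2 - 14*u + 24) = u - 3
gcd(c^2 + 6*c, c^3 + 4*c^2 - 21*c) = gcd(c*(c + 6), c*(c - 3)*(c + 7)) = c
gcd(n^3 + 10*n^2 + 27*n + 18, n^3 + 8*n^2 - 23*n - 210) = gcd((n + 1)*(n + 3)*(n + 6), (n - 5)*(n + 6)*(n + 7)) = n + 6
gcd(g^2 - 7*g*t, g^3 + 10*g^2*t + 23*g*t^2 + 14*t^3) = 1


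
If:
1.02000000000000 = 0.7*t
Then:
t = 1.46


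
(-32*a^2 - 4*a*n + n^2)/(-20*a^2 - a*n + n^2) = (8*a - n)/(5*a - n)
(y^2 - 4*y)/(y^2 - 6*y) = (y - 4)/(y - 6)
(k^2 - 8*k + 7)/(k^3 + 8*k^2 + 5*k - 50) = (k^2 - 8*k + 7)/(k^3 + 8*k^2 + 5*k - 50)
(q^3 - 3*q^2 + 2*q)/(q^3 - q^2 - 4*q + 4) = q/(q + 2)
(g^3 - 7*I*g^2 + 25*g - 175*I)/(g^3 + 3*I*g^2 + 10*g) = (g^2 - 12*I*g - 35)/(g*(g - 2*I))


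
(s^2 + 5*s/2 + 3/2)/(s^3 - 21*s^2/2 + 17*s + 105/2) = (s + 1)/(s^2 - 12*s + 35)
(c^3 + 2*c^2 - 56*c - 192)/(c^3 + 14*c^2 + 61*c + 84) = (c^2 - 2*c - 48)/(c^2 + 10*c + 21)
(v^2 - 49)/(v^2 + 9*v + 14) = (v - 7)/(v + 2)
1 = 1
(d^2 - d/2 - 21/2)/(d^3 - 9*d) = (d - 7/2)/(d*(d - 3))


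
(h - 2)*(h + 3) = h^2 + h - 6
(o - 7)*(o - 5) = o^2 - 12*o + 35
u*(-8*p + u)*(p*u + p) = -8*p^2*u^2 - 8*p^2*u + p*u^3 + p*u^2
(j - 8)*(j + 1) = j^2 - 7*j - 8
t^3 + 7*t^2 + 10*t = t*(t + 2)*(t + 5)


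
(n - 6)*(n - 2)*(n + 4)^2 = n^4 - 36*n^2 - 32*n + 192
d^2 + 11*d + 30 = (d + 5)*(d + 6)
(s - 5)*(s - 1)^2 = s^3 - 7*s^2 + 11*s - 5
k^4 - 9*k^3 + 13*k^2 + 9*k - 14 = (k - 7)*(k - 2)*(k - 1)*(k + 1)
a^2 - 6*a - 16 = (a - 8)*(a + 2)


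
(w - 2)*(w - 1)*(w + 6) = w^3 + 3*w^2 - 16*w + 12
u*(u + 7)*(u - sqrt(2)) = u^3 - sqrt(2)*u^2 + 7*u^2 - 7*sqrt(2)*u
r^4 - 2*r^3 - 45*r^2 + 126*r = r*(r - 6)*(r - 3)*(r + 7)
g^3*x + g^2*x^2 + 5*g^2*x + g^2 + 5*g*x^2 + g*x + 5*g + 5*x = (g + 5)*(g + x)*(g*x + 1)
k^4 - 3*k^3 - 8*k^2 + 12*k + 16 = (k - 4)*(k - 2)*(k + 1)*(k + 2)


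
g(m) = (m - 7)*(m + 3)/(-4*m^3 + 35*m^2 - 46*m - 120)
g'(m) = (m - 7)*(m + 3)*(12*m^2 - 70*m + 46)/(-4*m^3 + 35*m^2 - 46*m - 120)^2 + (m - 7)/(-4*m^3 + 35*m^2 - 46*m - 120) + (m + 3)/(-4*m^3 + 35*m^2 - 46*m - 120)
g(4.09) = -5.62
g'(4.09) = 61.68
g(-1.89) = -0.08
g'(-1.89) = -0.22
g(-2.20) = -0.04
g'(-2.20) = -0.09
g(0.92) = 0.18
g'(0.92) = 0.03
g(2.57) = 0.33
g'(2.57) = 0.22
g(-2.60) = -0.01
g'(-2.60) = -0.04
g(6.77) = 0.03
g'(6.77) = -0.20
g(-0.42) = 0.20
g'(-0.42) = -0.12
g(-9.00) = 0.02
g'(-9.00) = 0.00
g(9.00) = -0.04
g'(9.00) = 0.00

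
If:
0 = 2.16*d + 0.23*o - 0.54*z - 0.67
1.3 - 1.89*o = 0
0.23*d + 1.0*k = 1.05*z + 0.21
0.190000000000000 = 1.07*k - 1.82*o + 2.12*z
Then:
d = 0.34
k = 0.55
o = 0.69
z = 0.40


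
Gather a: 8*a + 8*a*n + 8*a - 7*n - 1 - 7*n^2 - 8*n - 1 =a*(8*n + 16) - 7*n^2 - 15*n - 2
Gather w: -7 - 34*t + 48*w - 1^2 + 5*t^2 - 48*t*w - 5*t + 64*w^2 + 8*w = 5*t^2 - 39*t + 64*w^2 + w*(56 - 48*t) - 8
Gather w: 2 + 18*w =18*w + 2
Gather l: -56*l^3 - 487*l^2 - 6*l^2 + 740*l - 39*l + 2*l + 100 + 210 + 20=-56*l^3 - 493*l^2 + 703*l + 330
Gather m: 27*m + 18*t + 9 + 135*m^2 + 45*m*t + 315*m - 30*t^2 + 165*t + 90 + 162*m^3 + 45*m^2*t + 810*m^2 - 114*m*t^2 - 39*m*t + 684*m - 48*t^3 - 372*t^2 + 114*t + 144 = 162*m^3 + m^2*(45*t + 945) + m*(-114*t^2 + 6*t + 1026) - 48*t^3 - 402*t^2 + 297*t + 243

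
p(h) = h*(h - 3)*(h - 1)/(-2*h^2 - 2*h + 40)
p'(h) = h*(h - 3)*(h - 1)*(4*h + 2)/(-2*h^2 - 2*h + 40)^2 + h*(h - 3)/(-2*h^2 - 2*h + 40) + h*(h - 1)/(-2*h^2 - 2*h + 40) + (h - 3)*(h - 1)/(-2*h^2 - 2*h + 40)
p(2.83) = -0.05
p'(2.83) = 0.20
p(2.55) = -0.08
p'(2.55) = 0.05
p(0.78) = 0.01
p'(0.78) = -0.04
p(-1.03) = -0.21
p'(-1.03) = 0.37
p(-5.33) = 45.64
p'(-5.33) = 121.94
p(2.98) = -0.01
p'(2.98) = 0.35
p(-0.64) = -0.09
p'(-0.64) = 0.23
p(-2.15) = -0.99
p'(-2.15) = 1.16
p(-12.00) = 10.45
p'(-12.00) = -0.23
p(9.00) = -3.09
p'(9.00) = -0.41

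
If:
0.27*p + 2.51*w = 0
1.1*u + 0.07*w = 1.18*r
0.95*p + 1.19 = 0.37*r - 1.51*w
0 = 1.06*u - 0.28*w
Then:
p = -1.49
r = 0.05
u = 0.04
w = 0.16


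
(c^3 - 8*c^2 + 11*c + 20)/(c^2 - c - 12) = (c^2 - 4*c - 5)/(c + 3)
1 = 1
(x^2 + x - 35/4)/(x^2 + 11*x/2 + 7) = (x - 5/2)/(x + 2)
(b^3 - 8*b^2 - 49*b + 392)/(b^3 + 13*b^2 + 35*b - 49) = (b^2 - 15*b + 56)/(b^2 + 6*b - 7)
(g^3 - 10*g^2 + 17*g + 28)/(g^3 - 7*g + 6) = (g^3 - 10*g^2 + 17*g + 28)/(g^3 - 7*g + 6)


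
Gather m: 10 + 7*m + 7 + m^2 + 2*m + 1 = m^2 + 9*m + 18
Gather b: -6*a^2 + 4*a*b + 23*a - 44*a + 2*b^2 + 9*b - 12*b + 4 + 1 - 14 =-6*a^2 - 21*a + 2*b^2 + b*(4*a - 3) - 9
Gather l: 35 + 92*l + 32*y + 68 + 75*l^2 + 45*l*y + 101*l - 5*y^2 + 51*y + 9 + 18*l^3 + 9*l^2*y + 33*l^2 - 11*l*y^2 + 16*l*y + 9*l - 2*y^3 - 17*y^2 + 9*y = 18*l^3 + l^2*(9*y + 108) + l*(-11*y^2 + 61*y + 202) - 2*y^3 - 22*y^2 + 92*y + 112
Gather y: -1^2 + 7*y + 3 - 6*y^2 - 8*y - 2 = -6*y^2 - y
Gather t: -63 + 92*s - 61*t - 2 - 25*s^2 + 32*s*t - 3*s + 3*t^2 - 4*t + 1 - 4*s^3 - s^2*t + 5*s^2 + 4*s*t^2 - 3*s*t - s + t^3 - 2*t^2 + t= -4*s^3 - 20*s^2 + 88*s + t^3 + t^2*(4*s + 1) + t*(-s^2 + 29*s - 64) - 64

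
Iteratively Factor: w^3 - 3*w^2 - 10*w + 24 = (w - 2)*(w^2 - w - 12) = (w - 4)*(w - 2)*(w + 3)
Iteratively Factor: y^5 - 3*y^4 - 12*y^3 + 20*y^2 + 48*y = (y)*(y^4 - 3*y^3 - 12*y^2 + 20*y + 48) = y*(y + 2)*(y^3 - 5*y^2 - 2*y + 24) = y*(y - 4)*(y + 2)*(y^2 - y - 6) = y*(y - 4)*(y - 3)*(y + 2)*(y + 2)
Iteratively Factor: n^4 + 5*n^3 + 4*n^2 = (n + 4)*(n^3 + n^2) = (n + 1)*(n + 4)*(n^2) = n*(n + 1)*(n + 4)*(n)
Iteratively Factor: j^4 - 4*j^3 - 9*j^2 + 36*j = (j)*(j^3 - 4*j^2 - 9*j + 36) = j*(j + 3)*(j^2 - 7*j + 12) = j*(j - 4)*(j + 3)*(j - 3)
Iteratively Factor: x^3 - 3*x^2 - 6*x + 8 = (x - 4)*(x^2 + x - 2) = (x - 4)*(x + 2)*(x - 1)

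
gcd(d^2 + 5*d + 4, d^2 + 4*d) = d + 4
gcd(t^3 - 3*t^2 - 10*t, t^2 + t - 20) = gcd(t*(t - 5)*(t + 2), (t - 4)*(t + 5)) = 1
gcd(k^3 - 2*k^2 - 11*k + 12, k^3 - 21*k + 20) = k^2 - 5*k + 4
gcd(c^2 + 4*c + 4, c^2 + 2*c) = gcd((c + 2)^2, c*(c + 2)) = c + 2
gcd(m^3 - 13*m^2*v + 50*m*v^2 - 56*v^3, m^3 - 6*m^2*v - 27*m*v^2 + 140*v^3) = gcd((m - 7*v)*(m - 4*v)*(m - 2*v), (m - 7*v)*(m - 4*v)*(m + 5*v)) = m^2 - 11*m*v + 28*v^2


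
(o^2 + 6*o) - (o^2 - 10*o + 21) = 16*o - 21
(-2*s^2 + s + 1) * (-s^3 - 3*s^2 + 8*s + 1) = 2*s^5 + 5*s^4 - 20*s^3 + 3*s^2 + 9*s + 1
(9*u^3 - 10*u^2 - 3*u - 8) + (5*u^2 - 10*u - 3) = 9*u^3 - 5*u^2 - 13*u - 11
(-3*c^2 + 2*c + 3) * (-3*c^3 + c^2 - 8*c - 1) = 9*c^5 - 9*c^4 + 17*c^3 - 10*c^2 - 26*c - 3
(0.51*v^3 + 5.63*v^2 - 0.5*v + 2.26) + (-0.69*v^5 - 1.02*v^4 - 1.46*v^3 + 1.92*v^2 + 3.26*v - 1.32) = -0.69*v^5 - 1.02*v^4 - 0.95*v^3 + 7.55*v^2 + 2.76*v + 0.94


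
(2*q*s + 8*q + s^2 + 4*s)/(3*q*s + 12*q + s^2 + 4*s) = (2*q + s)/(3*q + s)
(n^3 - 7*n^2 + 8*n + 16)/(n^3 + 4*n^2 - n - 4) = (n^2 - 8*n + 16)/(n^2 + 3*n - 4)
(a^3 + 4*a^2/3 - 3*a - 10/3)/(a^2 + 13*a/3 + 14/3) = (3*a^2 - 2*a - 5)/(3*a + 7)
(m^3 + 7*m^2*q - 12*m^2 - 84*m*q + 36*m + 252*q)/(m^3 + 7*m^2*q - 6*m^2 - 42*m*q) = (m - 6)/m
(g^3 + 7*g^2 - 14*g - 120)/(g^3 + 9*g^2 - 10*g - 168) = (g + 5)/(g + 7)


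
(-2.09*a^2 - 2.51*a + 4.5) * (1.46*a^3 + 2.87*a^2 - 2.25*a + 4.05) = -3.0514*a^5 - 9.6629*a^4 + 4.0688*a^3 + 10.098*a^2 - 20.2905*a + 18.225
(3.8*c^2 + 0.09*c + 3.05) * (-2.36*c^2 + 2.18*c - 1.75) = -8.968*c^4 + 8.0716*c^3 - 13.6518*c^2 + 6.4915*c - 5.3375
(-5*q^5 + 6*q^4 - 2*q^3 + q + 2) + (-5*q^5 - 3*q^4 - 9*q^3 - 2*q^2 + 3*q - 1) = -10*q^5 + 3*q^4 - 11*q^3 - 2*q^2 + 4*q + 1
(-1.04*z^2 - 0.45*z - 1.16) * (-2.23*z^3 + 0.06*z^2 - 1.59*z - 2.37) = 2.3192*z^5 + 0.9411*z^4 + 4.2134*z^3 + 3.1107*z^2 + 2.9109*z + 2.7492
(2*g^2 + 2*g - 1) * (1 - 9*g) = -18*g^3 - 16*g^2 + 11*g - 1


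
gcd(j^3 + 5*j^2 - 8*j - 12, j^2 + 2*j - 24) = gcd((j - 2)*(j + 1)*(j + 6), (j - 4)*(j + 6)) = j + 6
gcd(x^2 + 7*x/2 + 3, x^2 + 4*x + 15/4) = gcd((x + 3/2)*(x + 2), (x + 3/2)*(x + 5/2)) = x + 3/2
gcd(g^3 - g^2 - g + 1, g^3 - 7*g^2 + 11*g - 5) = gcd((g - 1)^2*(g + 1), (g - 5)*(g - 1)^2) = g^2 - 2*g + 1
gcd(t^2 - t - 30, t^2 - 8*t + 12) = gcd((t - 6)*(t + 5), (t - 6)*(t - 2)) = t - 6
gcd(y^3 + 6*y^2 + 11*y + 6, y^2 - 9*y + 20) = 1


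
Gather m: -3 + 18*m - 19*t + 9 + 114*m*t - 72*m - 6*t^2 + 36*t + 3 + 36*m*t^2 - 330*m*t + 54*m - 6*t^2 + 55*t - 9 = m*(36*t^2 - 216*t) - 12*t^2 + 72*t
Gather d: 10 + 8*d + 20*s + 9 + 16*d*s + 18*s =d*(16*s + 8) + 38*s + 19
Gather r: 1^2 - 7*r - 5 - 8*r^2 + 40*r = -8*r^2 + 33*r - 4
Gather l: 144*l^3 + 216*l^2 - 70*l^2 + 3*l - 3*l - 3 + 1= 144*l^3 + 146*l^2 - 2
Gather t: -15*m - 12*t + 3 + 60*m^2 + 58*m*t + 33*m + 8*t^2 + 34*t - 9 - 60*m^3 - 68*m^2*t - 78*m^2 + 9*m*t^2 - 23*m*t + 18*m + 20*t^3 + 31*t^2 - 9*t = -60*m^3 - 18*m^2 + 36*m + 20*t^3 + t^2*(9*m + 39) + t*(-68*m^2 + 35*m + 13) - 6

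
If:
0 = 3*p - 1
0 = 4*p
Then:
No Solution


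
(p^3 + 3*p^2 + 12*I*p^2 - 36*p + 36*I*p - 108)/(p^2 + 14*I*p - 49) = (p^3 + p^2*(3 + 12*I) + 36*p*(-1 + I) - 108)/(p^2 + 14*I*p - 49)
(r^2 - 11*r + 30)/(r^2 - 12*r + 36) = (r - 5)/(r - 6)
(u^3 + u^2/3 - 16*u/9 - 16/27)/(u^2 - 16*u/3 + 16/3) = (9*u^2 + 15*u + 4)/(9*(u - 4))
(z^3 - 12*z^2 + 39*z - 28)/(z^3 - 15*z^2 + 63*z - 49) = (z - 4)/(z - 7)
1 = 1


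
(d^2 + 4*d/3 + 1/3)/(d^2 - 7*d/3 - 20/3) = (3*d^2 + 4*d + 1)/(3*d^2 - 7*d - 20)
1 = 1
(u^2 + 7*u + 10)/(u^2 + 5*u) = (u + 2)/u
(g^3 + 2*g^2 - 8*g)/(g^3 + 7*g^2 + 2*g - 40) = g/(g + 5)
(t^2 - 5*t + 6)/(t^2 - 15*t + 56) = (t^2 - 5*t + 6)/(t^2 - 15*t + 56)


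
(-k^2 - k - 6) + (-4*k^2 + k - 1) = -5*k^2 - 7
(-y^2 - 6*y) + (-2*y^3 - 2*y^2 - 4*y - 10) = -2*y^3 - 3*y^2 - 10*y - 10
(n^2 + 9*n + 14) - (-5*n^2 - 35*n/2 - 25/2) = 6*n^2 + 53*n/2 + 53/2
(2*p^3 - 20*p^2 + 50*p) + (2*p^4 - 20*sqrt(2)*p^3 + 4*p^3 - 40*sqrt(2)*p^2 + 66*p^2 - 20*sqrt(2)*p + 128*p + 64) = 2*p^4 - 20*sqrt(2)*p^3 + 6*p^3 - 40*sqrt(2)*p^2 + 46*p^2 - 20*sqrt(2)*p + 178*p + 64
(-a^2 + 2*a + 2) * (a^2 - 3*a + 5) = -a^4 + 5*a^3 - 9*a^2 + 4*a + 10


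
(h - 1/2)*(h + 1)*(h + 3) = h^3 + 7*h^2/2 + h - 3/2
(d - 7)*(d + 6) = d^2 - d - 42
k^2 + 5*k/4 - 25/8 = (k - 5/4)*(k + 5/2)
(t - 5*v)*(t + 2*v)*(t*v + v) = t^3*v - 3*t^2*v^2 + t^2*v - 10*t*v^3 - 3*t*v^2 - 10*v^3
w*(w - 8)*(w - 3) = w^3 - 11*w^2 + 24*w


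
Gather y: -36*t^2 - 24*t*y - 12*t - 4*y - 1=-36*t^2 - 12*t + y*(-24*t - 4) - 1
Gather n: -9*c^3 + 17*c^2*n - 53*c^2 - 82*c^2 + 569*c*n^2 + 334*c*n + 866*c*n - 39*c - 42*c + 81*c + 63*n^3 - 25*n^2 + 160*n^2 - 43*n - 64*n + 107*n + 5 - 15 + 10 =-9*c^3 - 135*c^2 + 63*n^3 + n^2*(569*c + 135) + n*(17*c^2 + 1200*c)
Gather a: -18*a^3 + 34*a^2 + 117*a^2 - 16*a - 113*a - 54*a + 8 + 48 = -18*a^3 + 151*a^2 - 183*a + 56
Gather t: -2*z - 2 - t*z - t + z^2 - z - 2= t*(-z - 1) + z^2 - 3*z - 4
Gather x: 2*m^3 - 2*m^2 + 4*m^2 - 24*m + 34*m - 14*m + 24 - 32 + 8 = 2*m^3 + 2*m^2 - 4*m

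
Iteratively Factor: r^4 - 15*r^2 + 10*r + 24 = (r - 3)*(r^3 + 3*r^2 - 6*r - 8) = (r - 3)*(r + 1)*(r^2 + 2*r - 8) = (r - 3)*(r - 2)*(r + 1)*(r + 4)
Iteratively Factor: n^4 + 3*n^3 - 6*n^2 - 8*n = (n)*(n^3 + 3*n^2 - 6*n - 8) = n*(n + 1)*(n^2 + 2*n - 8) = n*(n + 1)*(n + 4)*(n - 2)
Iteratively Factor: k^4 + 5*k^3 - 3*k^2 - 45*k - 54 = (k + 2)*(k^3 + 3*k^2 - 9*k - 27) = (k + 2)*(k + 3)*(k^2 - 9) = (k + 2)*(k + 3)^2*(k - 3)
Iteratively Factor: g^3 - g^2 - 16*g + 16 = (g - 1)*(g^2 - 16) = (g - 4)*(g - 1)*(g + 4)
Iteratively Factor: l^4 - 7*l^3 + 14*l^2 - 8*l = (l - 2)*(l^3 - 5*l^2 + 4*l) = l*(l - 2)*(l^2 - 5*l + 4) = l*(l - 2)*(l - 1)*(l - 4)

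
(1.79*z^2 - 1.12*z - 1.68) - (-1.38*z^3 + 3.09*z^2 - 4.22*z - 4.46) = 1.38*z^3 - 1.3*z^2 + 3.1*z + 2.78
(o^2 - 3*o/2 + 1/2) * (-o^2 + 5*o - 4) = -o^4 + 13*o^3/2 - 12*o^2 + 17*o/2 - 2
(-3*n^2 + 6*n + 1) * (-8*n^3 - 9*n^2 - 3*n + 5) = 24*n^5 - 21*n^4 - 53*n^3 - 42*n^2 + 27*n + 5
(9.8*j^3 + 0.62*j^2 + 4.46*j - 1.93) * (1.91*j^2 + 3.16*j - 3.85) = 18.718*j^5 + 32.1522*j^4 - 27.2522*j^3 + 8.0203*j^2 - 23.2698*j + 7.4305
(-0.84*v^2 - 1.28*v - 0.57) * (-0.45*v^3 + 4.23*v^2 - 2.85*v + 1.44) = 0.378*v^5 - 2.9772*v^4 - 2.7639*v^3 + 0.0272999999999999*v^2 - 0.2187*v - 0.8208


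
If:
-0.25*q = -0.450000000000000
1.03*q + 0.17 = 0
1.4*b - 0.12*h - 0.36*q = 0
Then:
No Solution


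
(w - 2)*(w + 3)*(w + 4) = w^3 + 5*w^2 - 2*w - 24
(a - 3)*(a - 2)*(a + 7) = a^3 + 2*a^2 - 29*a + 42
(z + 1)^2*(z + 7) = z^3 + 9*z^2 + 15*z + 7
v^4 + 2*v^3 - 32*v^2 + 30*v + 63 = (v - 3)^2*(v + 1)*(v + 7)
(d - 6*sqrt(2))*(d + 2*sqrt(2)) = d^2 - 4*sqrt(2)*d - 24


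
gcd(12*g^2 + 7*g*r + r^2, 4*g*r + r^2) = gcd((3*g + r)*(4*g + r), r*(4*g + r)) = 4*g + r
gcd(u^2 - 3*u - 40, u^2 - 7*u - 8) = u - 8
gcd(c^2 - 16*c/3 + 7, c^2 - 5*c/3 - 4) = c - 3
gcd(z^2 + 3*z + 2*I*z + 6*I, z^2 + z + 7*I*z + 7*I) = 1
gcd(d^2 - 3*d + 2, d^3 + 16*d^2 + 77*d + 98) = 1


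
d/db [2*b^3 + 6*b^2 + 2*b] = 6*b^2 + 12*b + 2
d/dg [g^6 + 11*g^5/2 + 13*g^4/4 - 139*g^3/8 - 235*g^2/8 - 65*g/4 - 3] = 6*g^5 + 55*g^4/2 + 13*g^3 - 417*g^2/8 - 235*g/4 - 65/4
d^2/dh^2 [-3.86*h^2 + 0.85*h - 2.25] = -7.72000000000000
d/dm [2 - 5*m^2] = -10*m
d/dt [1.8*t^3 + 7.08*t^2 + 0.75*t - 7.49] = 5.4*t^2 + 14.16*t + 0.75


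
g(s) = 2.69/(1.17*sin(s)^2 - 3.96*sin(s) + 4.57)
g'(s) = 2.69*(-2.34*sin(s)*cos(s) + 3.96*cos(s))/(1.17*sin(s)^2 - 3.96*sin(s) + 4.57)^2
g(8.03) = 1.49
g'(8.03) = -0.24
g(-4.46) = 1.47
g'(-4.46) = -0.34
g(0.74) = 1.11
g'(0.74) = 0.80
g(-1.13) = 0.30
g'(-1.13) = 0.08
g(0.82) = 1.17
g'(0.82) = 0.78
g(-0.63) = 0.37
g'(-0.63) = 0.22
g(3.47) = 0.45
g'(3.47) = -0.34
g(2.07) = 1.35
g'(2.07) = -0.62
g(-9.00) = 0.42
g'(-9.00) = -0.29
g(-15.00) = 0.35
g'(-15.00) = -0.19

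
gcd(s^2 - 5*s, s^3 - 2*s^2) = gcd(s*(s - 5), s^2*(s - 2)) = s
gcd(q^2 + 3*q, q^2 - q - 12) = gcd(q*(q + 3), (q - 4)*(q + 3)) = q + 3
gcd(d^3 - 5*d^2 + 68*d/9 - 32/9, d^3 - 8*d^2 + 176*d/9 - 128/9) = d^2 - 4*d + 32/9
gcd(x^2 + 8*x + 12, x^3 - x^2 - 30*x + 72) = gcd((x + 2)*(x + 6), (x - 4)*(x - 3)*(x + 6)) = x + 6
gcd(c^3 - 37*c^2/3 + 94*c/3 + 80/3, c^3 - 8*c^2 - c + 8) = c - 8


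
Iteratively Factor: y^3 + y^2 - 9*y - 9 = (y + 1)*(y^2 - 9) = (y - 3)*(y + 1)*(y + 3)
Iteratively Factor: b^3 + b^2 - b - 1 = (b - 1)*(b^2 + 2*b + 1) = (b - 1)*(b + 1)*(b + 1)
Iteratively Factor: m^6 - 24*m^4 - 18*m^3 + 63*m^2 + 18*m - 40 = (m - 5)*(m^5 + 5*m^4 + m^3 - 13*m^2 - 2*m + 8) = (m - 5)*(m - 1)*(m^4 + 6*m^3 + 7*m^2 - 6*m - 8) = (m - 5)*(m - 1)*(m + 1)*(m^3 + 5*m^2 + 2*m - 8) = (m - 5)*(m - 1)*(m + 1)*(m + 4)*(m^2 + m - 2) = (m - 5)*(m - 1)^2*(m + 1)*(m + 4)*(m + 2)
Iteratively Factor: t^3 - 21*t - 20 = (t - 5)*(t^2 + 5*t + 4) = (t - 5)*(t + 1)*(t + 4)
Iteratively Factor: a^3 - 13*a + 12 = (a + 4)*(a^2 - 4*a + 3) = (a - 3)*(a + 4)*(a - 1)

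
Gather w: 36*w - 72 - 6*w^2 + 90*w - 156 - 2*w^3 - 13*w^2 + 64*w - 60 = -2*w^3 - 19*w^2 + 190*w - 288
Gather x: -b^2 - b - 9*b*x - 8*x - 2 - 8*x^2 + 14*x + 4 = -b^2 - b - 8*x^2 + x*(6 - 9*b) + 2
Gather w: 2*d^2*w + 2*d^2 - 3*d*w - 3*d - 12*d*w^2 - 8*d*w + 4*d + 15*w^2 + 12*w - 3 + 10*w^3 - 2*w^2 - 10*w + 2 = 2*d^2 + d + 10*w^3 + w^2*(13 - 12*d) + w*(2*d^2 - 11*d + 2) - 1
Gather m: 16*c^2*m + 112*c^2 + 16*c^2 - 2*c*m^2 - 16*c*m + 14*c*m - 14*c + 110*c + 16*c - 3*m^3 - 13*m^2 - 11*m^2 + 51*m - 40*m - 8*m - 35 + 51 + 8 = 128*c^2 + 112*c - 3*m^3 + m^2*(-2*c - 24) + m*(16*c^2 - 2*c + 3) + 24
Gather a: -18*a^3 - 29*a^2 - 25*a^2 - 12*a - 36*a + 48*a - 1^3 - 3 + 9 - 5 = -18*a^3 - 54*a^2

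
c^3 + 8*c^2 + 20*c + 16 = (c + 2)^2*(c + 4)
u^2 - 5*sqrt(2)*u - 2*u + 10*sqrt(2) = (u - 2)*(u - 5*sqrt(2))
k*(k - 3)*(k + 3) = k^3 - 9*k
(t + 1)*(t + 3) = t^2 + 4*t + 3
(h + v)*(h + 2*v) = h^2 + 3*h*v + 2*v^2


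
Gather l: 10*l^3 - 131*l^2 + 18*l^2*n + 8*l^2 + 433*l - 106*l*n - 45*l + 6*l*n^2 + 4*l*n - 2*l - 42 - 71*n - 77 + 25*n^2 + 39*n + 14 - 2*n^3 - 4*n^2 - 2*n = 10*l^3 + l^2*(18*n - 123) + l*(6*n^2 - 102*n + 386) - 2*n^3 + 21*n^2 - 34*n - 105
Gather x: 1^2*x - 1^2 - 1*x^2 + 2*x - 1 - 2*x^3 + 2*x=-2*x^3 - x^2 + 5*x - 2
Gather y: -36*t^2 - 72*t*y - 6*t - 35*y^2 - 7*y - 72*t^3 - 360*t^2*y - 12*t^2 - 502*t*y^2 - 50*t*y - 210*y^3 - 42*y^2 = -72*t^3 - 48*t^2 - 6*t - 210*y^3 + y^2*(-502*t - 77) + y*(-360*t^2 - 122*t - 7)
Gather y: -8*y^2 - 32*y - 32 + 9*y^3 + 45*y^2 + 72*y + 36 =9*y^3 + 37*y^2 + 40*y + 4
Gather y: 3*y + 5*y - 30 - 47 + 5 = 8*y - 72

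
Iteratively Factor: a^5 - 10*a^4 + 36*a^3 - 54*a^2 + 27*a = (a - 3)*(a^4 - 7*a^3 + 15*a^2 - 9*a) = a*(a - 3)*(a^3 - 7*a^2 + 15*a - 9) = a*(a - 3)^2*(a^2 - 4*a + 3) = a*(a - 3)^3*(a - 1)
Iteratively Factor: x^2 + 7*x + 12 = (x + 4)*(x + 3)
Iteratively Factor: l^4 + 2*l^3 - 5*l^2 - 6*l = (l + 1)*(l^3 + l^2 - 6*l) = l*(l + 1)*(l^2 + l - 6) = l*(l + 1)*(l + 3)*(l - 2)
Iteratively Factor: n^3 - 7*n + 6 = (n - 2)*(n^2 + 2*n - 3) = (n - 2)*(n - 1)*(n + 3)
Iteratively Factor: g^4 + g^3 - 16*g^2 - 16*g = (g + 4)*(g^3 - 3*g^2 - 4*g) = g*(g + 4)*(g^2 - 3*g - 4) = g*(g - 4)*(g + 4)*(g + 1)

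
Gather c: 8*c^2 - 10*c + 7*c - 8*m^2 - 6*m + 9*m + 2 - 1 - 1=8*c^2 - 3*c - 8*m^2 + 3*m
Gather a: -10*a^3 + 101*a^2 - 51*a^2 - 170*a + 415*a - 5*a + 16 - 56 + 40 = -10*a^3 + 50*a^2 + 240*a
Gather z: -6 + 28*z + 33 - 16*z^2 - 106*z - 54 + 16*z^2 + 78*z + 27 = 0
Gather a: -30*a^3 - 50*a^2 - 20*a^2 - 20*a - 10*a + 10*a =-30*a^3 - 70*a^2 - 20*a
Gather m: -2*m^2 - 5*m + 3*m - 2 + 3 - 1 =-2*m^2 - 2*m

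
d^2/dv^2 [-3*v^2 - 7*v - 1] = -6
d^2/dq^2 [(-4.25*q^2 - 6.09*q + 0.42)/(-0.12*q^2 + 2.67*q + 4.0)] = (2.898792*q^3 + 12.203712*q^2 + 18.346608*q - 0.473876000000005)/(0.001728*q^6 - 0.115344*q^5 + 2.393604*q^4 - 11.344563*q^3 - 79.7868*q^2 - 128.16*q - 64.0)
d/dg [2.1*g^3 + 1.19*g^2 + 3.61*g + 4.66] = 6.3*g^2 + 2.38*g + 3.61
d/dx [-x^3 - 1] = -3*x^2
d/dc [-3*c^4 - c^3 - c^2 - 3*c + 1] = -12*c^3 - 3*c^2 - 2*c - 3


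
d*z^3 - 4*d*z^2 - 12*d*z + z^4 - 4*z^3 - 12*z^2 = z*(d + z)*(z - 6)*(z + 2)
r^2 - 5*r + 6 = (r - 3)*(r - 2)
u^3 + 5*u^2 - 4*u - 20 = (u - 2)*(u + 2)*(u + 5)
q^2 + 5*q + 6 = (q + 2)*(q + 3)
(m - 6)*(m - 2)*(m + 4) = m^3 - 4*m^2 - 20*m + 48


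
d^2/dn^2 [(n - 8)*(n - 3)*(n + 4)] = 6*n - 14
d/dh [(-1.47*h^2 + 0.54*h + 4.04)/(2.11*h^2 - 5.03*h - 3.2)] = (6.2547*h^2 - 7.6408*h + 18.5932)/(4.4521*h^4 - 21.2266*h^3 + 11.7969*h^2 + 32.192*h + 10.24)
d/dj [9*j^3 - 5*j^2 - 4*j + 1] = 27*j^2 - 10*j - 4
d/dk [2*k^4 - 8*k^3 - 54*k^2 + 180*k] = 8*k^3 - 24*k^2 - 108*k + 180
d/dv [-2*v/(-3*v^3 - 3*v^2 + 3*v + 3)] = 2*(-2*v^2 + v - 1)/(3*(v^5 + v^4 - 2*v^3 - 2*v^2 + v + 1))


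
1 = 1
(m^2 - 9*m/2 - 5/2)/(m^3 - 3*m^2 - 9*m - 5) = (m + 1/2)/(m^2 + 2*m + 1)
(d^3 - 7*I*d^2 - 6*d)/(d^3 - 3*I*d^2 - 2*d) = (d - 6*I)/(d - 2*I)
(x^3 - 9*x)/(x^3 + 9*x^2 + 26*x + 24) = x*(x - 3)/(x^2 + 6*x + 8)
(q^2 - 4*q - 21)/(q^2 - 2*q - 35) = (q + 3)/(q + 5)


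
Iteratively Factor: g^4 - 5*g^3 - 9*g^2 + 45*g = (g)*(g^3 - 5*g^2 - 9*g + 45) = g*(g + 3)*(g^2 - 8*g + 15) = g*(g - 5)*(g + 3)*(g - 3)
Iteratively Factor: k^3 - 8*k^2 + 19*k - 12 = (k - 3)*(k^2 - 5*k + 4) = (k - 4)*(k - 3)*(k - 1)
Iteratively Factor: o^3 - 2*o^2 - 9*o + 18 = (o - 2)*(o^2 - 9) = (o - 2)*(o + 3)*(o - 3)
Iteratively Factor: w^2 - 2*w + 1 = (w - 1)*(w - 1)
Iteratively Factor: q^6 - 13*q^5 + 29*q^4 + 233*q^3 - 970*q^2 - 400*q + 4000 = (q + 4)*(q^5 - 17*q^4 + 97*q^3 - 155*q^2 - 350*q + 1000) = (q - 5)*(q + 4)*(q^4 - 12*q^3 + 37*q^2 + 30*q - 200) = (q - 5)^2*(q + 4)*(q^3 - 7*q^2 + 2*q + 40) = (q - 5)^2*(q - 4)*(q + 4)*(q^2 - 3*q - 10) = (q - 5)^3*(q - 4)*(q + 4)*(q + 2)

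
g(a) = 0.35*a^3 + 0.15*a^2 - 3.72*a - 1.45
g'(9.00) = 84.03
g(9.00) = 232.37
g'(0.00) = -3.72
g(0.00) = -1.45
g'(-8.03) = 61.58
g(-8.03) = -143.13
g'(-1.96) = -0.27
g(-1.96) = 3.78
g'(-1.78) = -0.93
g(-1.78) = 3.67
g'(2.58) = 4.04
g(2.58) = -4.04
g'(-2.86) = 4.01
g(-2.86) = 2.23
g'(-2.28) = 1.05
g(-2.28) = 3.66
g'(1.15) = -1.99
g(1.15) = -5.00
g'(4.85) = 22.43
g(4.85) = 23.97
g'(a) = 1.05*a^2 + 0.3*a - 3.72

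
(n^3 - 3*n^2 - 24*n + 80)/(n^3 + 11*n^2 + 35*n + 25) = (n^2 - 8*n + 16)/(n^2 + 6*n + 5)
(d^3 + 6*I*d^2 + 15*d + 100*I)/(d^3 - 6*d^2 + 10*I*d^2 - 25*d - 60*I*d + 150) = (d - 4*I)/(d - 6)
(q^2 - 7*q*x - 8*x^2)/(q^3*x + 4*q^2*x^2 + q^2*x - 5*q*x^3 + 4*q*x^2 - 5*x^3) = (q^2 - 7*q*x - 8*x^2)/(x*(q^3 + 4*q^2*x + q^2 - 5*q*x^2 + 4*q*x - 5*x^2))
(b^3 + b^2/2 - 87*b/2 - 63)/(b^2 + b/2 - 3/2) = (b^2 - b - 42)/(b - 1)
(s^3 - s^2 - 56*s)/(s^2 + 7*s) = s - 8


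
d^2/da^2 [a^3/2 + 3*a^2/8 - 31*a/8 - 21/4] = 3*a + 3/4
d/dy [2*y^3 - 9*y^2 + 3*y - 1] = 6*y^2 - 18*y + 3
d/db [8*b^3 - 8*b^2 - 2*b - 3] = 24*b^2 - 16*b - 2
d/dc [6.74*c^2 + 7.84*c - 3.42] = 13.48*c + 7.84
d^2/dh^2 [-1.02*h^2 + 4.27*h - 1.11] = -2.04000000000000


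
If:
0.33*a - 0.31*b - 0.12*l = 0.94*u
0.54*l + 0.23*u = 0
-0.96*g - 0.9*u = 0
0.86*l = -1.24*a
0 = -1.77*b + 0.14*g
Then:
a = 0.00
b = 0.00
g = 0.00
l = 0.00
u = 0.00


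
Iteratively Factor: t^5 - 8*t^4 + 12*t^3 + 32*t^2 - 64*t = (t + 2)*(t^4 - 10*t^3 + 32*t^2 - 32*t) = t*(t + 2)*(t^3 - 10*t^2 + 32*t - 32) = t*(t - 4)*(t + 2)*(t^2 - 6*t + 8) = t*(t - 4)*(t - 2)*(t + 2)*(t - 4)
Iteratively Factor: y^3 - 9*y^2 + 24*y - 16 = (y - 4)*(y^2 - 5*y + 4) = (y - 4)*(y - 1)*(y - 4)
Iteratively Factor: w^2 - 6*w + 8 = (w - 2)*(w - 4)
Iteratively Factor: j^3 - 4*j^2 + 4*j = (j - 2)*(j^2 - 2*j) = j*(j - 2)*(j - 2)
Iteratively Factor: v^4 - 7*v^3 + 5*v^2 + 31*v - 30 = (v - 1)*(v^3 - 6*v^2 - v + 30) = (v - 1)*(v + 2)*(v^2 - 8*v + 15) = (v - 5)*(v - 1)*(v + 2)*(v - 3)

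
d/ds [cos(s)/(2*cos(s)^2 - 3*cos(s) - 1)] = (cos(2*s) + 2)*sin(s)/(3*cos(s) - cos(2*s))^2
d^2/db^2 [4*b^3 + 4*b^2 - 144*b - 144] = 24*b + 8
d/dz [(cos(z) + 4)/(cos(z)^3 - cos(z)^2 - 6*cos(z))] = (-13*cos(z) + 11*cos(2*z) + cos(3*z) - 37)*sin(z)/(2*(sin(z)^2 + cos(z) + 5)^2*cos(z)^2)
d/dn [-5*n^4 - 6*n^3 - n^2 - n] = -20*n^3 - 18*n^2 - 2*n - 1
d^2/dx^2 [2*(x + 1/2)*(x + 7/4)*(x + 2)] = 12*x + 17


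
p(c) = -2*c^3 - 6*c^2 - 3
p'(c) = -6*c^2 - 12*c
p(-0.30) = -3.49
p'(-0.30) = 3.06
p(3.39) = -149.87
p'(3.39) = -109.63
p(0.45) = -4.40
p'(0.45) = -6.62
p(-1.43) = -9.42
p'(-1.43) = 4.89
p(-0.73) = -5.42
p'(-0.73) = 5.56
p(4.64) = -331.97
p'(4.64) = -184.86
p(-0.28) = -3.43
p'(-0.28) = 2.89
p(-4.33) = 46.87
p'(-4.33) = -60.53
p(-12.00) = 2589.00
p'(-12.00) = -720.00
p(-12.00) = 2589.00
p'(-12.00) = -720.00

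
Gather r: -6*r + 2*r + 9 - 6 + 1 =4 - 4*r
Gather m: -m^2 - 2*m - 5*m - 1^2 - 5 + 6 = -m^2 - 7*m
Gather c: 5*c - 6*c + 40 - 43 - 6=-c - 9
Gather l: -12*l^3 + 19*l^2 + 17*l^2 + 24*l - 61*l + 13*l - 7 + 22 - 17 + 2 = -12*l^3 + 36*l^2 - 24*l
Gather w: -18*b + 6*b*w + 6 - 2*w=-18*b + w*(6*b - 2) + 6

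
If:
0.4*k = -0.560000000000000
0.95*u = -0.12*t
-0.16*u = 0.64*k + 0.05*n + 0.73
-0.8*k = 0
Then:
No Solution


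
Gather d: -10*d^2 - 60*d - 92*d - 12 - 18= -10*d^2 - 152*d - 30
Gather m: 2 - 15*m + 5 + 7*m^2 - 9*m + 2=7*m^2 - 24*m + 9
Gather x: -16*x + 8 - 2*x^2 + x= -2*x^2 - 15*x + 8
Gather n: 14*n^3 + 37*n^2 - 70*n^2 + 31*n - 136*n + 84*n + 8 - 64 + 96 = 14*n^3 - 33*n^2 - 21*n + 40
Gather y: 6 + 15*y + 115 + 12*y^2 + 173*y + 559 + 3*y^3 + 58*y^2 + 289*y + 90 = 3*y^3 + 70*y^2 + 477*y + 770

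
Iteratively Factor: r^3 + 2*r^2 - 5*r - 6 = (r - 2)*(r^2 + 4*r + 3) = (r - 2)*(r + 3)*(r + 1)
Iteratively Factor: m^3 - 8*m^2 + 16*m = (m - 4)*(m^2 - 4*m) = m*(m - 4)*(m - 4)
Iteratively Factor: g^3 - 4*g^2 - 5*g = (g - 5)*(g^2 + g) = g*(g - 5)*(g + 1)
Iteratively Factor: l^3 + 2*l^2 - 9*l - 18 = (l + 3)*(l^2 - l - 6) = (l - 3)*(l + 3)*(l + 2)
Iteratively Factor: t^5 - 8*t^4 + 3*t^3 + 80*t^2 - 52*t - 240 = (t - 3)*(t^4 - 5*t^3 - 12*t^2 + 44*t + 80) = (t - 5)*(t - 3)*(t^3 - 12*t - 16) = (t - 5)*(t - 4)*(t - 3)*(t^2 + 4*t + 4) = (t - 5)*(t - 4)*(t - 3)*(t + 2)*(t + 2)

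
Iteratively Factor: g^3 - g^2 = (g)*(g^2 - g) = g*(g - 1)*(g)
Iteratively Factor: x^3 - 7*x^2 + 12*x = (x - 4)*(x^2 - 3*x) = x*(x - 4)*(x - 3)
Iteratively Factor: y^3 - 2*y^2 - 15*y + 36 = (y + 4)*(y^2 - 6*y + 9) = (y - 3)*(y + 4)*(y - 3)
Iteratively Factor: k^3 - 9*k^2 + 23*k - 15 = (k - 3)*(k^2 - 6*k + 5) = (k - 5)*(k - 3)*(k - 1)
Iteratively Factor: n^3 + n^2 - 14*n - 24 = (n + 3)*(n^2 - 2*n - 8) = (n + 2)*(n + 3)*(n - 4)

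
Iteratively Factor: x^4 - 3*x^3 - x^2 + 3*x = (x - 3)*(x^3 - x) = (x - 3)*(x - 1)*(x^2 + x) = x*(x - 3)*(x - 1)*(x + 1)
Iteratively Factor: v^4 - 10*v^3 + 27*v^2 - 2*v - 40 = (v - 4)*(v^3 - 6*v^2 + 3*v + 10) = (v - 5)*(v - 4)*(v^2 - v - 2) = (v - 5)*(v - 4)*(v + 1)*(v - 2)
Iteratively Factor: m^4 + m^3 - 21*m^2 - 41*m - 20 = (m + 1)*(m^3 - 21*m - 20) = (m - 5)*(m + 1)*(m^2 + 5*m + 4) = (m - 5)*(m + 1)^2*(m + 4)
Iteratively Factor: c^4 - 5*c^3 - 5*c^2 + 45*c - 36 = (c - 3)*(c^3 - 2*c^2 - 11*c + 12) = (c - 3)*(c + 3)*(c^2 - 5*c + 4) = (c - 3)*(c - 1)*(c + 3)*(c - 4)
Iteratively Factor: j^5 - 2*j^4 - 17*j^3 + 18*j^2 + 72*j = (j + 2)*(j^4 - 4*j^3 - 9*j^2 + 36*j) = (j - 3)*(j + 2)*(j^3 - j^2 - 12*j) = j*(j - 3)*(j + 2)*(j^2 - j - 12) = j*(j - 3)*(j + 2)*(j + 3)*(j - 4)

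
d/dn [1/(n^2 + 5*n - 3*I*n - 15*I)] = (-2*n - 5 + 3*I)/(n^2 + 5*n - 3*I*n - 15*I)^2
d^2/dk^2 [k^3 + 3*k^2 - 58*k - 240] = 6*k + 6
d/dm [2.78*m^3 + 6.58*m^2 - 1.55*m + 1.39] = 8.34*m^2 + 13.16*m - 1.55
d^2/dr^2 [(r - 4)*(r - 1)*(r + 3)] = 6*r - 4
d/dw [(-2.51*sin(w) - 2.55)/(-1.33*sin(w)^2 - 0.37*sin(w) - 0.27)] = (-6.783*sin(w) + 1.66915*cos(2*w) - 1.93495)*cos(w)/(1.33*sin(w)^2 + 0.37*sin(w) + 0.27)^2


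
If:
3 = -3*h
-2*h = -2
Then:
No Solution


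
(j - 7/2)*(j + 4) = j^2 + j/2 - 14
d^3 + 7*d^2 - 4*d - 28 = (d - 2)*(d + 2)*(d + 7)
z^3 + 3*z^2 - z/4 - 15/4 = (z - 1)*(z + 3/2)*(z + 5/2)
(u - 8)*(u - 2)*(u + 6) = u^3 - 4*u^2 - 44*u + 96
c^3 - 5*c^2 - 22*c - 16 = (c - 8)*(c + 1)*(c + 2)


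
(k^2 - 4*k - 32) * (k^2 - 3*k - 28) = k^4 - 7*k^3 - 48*k^2 + 208*k + 896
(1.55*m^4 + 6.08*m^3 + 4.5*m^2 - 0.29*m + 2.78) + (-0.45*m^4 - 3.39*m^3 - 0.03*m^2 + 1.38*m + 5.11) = 1.1*m^4 + 2.69*m^3 + 4.47*m^2 + 1.09*m + 7.89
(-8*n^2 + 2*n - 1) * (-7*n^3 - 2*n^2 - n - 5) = 56*n^5 + 2*n^4 + 11*n^3 + 40*n^2 - 9*n + 5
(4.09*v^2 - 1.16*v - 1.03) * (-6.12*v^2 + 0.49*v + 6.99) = -25.0308*v^4 + 9.1033*v^3 + 34.3243*v^2 - 8.6131*v - 7.1997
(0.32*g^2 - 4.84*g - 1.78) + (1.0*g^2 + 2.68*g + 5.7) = 1.32*g^2 - 2.16*g + 3.92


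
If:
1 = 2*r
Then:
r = 1/2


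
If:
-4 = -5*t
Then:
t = 4/5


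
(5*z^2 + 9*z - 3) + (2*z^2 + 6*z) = 7*z^2 + 15*z - 3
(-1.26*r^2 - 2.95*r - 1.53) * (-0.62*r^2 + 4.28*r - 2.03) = 0.7812*r^4 - 3.5638*r^3 - 9.1196*r^2 - 0.559900000000001*r + 3.1059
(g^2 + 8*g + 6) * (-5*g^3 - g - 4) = -5*g^5 - 40*g^4 - 31*g^3 - 12*g^2 - 38*g - 24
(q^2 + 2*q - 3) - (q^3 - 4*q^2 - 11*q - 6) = -q^3 + 5*q^2 + 13*q + 3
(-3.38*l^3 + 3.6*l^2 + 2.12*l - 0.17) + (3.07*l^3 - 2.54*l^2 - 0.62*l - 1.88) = -0.31*l^3 + 1.06*l^2 + 1.5*l - 2.05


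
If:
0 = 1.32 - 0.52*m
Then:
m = 2.54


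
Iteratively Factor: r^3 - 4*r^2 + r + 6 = (r - 3)*(r^2 - r - 2) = (r - 3)*(r + 1)*(r - 2)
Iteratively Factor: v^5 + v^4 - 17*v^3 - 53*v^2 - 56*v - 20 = (v - 5)*(v^4 + 6*v^3 + 13*v^2 + 12*v + 4) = (v - 5)*(v + 2)*(v^3 + 4*v^2 + 5*v + 2) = (v - 5)*(v + 1)*(v + 2)*(v^2 + 3*v + 2) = (v - 5)*(v + 1)*(v + 2)^2*(v + 1)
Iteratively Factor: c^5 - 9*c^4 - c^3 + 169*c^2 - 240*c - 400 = (c - 5)*(c^4 - 4*c^3 - 21*c^2 + 64*c + 80) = (c - 5)^2*(c^3 + c^2 - 16*c - 16) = (c - 5)^2*(c - 4)*(c^2 + 5*c + 4) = (c - 5)^2*(c - 4)*(c + 1)*(c + 4)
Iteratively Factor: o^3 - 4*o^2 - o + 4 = (o - 1)*(o^2 - 3*o - 4) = (o - 1)*(o + 1)*(o - 4)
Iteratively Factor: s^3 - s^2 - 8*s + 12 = (s - 2)*(s^2 + s - 6) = (s - 2)^2*(s + 3)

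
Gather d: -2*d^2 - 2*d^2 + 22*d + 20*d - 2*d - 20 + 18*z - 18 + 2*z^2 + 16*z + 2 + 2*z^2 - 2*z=-4*d^2 + 40*d + 4*z^2 + 32*z - 36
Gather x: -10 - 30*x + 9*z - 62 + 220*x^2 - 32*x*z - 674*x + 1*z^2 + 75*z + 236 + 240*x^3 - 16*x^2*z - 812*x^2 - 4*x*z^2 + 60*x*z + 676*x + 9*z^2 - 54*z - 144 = 240*x^3 + x^2*(-16*z - 592) + x*(-4*z^2 + 28*z - 28) + 10*z^2 + 30*z + 20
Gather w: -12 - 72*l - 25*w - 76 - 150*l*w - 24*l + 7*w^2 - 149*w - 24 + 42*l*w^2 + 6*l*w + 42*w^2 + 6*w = -96*l + w^2*(42*l + 49) + w*(-144*l - 168) - 112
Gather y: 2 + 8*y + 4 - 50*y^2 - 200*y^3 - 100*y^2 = -200*y^3 - 150*y^2 + 8*y + 6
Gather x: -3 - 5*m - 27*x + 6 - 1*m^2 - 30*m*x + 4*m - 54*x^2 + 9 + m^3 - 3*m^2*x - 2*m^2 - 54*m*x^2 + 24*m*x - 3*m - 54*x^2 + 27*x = m^3 - 3*m^2 - 4*m + x^2*(-54*m - 108) + x*(-3*m^2 - 6*m) + 12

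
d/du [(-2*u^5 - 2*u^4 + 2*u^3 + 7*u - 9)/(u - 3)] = 2*(-4*u^5 + 12*u^4 + 14*u^3 - 9*u^2 - 6)/(u^2 - 6*u + 9)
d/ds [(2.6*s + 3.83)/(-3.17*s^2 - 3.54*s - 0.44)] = (8.242*s^2 + 24.2822*s + 12.4142)/(10.0489*s^4 + 22.4436*s^3 + 15.3212*s^2 + 3.1152*s + 0.1936)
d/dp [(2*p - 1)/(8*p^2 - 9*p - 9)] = (-16*p^2 + 16*p - 27)/(64*p^4 - 144*p^3 - 63*p^2 + 162*p + 81)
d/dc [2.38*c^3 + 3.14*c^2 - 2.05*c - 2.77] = 7.14*c^2 + 6.28*c - 2.05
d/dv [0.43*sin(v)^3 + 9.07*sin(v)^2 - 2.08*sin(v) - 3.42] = (1.29*sin(v)^2 + 18.14*sin(v) - 2.08)*cos(v)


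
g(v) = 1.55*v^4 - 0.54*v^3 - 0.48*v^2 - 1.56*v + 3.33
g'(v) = 6.2*v^3 - 1.62*v^2 - 0.96*v - 1.56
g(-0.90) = 5.76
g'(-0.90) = -6.53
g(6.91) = 3325.28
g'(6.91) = 1960.08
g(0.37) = 2.69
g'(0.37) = -1.82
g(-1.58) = 16.39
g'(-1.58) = -28.54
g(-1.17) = 8.27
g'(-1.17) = -12.58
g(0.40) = 2.63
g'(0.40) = -1.81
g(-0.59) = 4.38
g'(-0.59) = -2.83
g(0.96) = 2.23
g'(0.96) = 1.51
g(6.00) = 1868.85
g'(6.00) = 1273.56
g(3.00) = 105.30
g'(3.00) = 148.38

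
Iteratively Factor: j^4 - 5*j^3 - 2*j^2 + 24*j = (j)*(j^3 - 5*j^2 - 2*j + 24) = j*(j - 4)*(j^2 - j - 6) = j*(j - 4)*(j + 2)*(j - 3)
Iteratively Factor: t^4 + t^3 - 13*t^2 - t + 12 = (t + 1)*(t^3 - 13*t + 12) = (t - 3)*(t + 1)*(t^2 + 3*t - 4) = (t - 3)*(t + 1)*(t + 4)*(t - 1)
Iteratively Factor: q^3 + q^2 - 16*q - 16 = (q + 1)*(q^2 - 16) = (q - 4)*(q + 1)*(q + 4)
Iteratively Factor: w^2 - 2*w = (w - 2)*(w)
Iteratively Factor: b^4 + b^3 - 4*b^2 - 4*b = (b + 2)*(b^3 - b^2 - 2*b) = b*(b + 2)*(b^2 - b - 2) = b*(b - 2)*(b + 2)*(b + 1)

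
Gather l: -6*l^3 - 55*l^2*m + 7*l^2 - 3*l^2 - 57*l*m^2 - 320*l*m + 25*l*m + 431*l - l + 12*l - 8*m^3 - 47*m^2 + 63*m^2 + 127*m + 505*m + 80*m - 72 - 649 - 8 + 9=-6*l^3 + l^2*(4 - 55*m) + l*(-57*m^2 - 295*m + 442) - 8*m^3 + 16*m^2 + 712*m - 720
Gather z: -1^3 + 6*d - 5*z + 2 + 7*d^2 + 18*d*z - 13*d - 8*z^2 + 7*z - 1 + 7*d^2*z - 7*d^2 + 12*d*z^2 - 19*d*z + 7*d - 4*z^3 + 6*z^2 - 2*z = -4*z^3 + z^2*(12*d - 2) + z*(7*d^2 - d)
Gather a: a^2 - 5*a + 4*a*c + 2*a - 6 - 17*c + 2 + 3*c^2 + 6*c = a^2 + a*(4*c - 3) + 3*c^2 - 11*c - 4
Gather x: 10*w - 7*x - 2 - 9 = 10*w - 7*x - 11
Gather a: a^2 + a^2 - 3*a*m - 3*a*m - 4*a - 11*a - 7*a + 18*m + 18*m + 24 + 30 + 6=2*a^2 + a*(-6*m - 22) + 36*m + 60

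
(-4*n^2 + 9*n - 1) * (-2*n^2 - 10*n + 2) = 8*n^4 + 22*n^3 - 96*n^2 + 28*n - 2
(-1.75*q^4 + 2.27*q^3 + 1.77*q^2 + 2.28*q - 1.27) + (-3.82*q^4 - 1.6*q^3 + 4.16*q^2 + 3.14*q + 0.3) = -5.57*q^4 + 0.67*q^3 + 5.93*q^2 + 5.42*q - 0.97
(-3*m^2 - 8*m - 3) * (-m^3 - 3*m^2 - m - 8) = 3*m^5 + 17*m^4 + 30*m^3 + 41*m^2 + 67*m + 24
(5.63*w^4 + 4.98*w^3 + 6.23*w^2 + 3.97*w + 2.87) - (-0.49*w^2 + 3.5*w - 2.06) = 5.63*w^4 + 4.98*w^3 + 6.72*w^2 + 0.47*w + 4.93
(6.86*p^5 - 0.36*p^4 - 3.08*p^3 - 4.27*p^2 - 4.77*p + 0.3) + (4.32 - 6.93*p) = 6.86*p^5 - 0.36*p^4 - 3.08*p^3 - 4.27*p^2 - 11.7*p + 4.62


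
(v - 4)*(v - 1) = v^2 - 5*v + 4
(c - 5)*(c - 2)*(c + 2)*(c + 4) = c^4 - c^3 - 24*c^2 + 4*c + 80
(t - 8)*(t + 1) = t^2 - 7*t - 8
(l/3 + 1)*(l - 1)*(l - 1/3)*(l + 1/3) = l^4/3 + 2*l^3/3 - 28*l^2/27 - 2*l/27 + 1/9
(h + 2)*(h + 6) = h^2 + 8*h + 12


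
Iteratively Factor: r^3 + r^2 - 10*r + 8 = (r + 4)*(r^2 - 3*r + 2) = (r - 2)*(r + 4)*(r - 1)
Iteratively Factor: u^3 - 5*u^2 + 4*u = (u - 4)*(u^2 - u) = u*(u - 4)*(u - 1)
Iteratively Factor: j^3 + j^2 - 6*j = (j - 2)*(j^2 + 3*j) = j*(j - 2)*(j + 3)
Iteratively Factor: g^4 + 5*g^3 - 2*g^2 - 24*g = (g + 3)*(g^3 + 2*g^2 - 8*g) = (g + 3)*(g + 4)*(g^2 - 2*g) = g*(g + 3)*(g + 4)*(g - 2)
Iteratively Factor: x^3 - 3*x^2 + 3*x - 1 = (x - 1)*(x^2 - 2*x + 1) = (x - 1)^2*(x - 1)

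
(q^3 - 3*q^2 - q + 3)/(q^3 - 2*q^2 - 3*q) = (q - 1)/q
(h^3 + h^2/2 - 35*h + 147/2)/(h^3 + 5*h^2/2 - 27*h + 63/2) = (2*h - 7)/(2*h - 3)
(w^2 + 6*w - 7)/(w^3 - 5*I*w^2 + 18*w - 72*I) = (w^2 + 6*w - 7)/(w^3 - 5*I*w^2 + 18*w - 72*I)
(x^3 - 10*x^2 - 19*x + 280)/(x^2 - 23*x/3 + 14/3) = 3*(x^2 - 3*x - 40)/(3*x - 2)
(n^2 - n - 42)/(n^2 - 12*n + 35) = (n + 6)/(n - 5)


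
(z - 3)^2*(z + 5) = z^3 - z^2 - 21*z + 45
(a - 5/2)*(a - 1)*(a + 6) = a^3 + 5*a^2/2 - 37*a/2 + 15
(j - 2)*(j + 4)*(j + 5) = j^3 + 7*j^2 + 2*j - 40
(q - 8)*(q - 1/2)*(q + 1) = q^3 - 15*q^2/2 - 9*q/2 + 4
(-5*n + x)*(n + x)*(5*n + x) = -25*n^3 - 25*n^2*x + n*x^2 + x^3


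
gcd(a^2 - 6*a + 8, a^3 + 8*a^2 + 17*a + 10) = 1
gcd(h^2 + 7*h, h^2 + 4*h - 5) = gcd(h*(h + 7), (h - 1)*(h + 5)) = 1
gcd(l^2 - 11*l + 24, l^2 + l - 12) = l - 3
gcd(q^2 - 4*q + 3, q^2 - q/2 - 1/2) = q - 1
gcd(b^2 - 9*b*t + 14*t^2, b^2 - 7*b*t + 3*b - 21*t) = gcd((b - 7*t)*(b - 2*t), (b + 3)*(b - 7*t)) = -b + 7*t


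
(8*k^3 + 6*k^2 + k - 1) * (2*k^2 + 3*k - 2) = 16*k^5 + 36*k^4 + 4*k^3 - 11*k^2 - 5*k + 2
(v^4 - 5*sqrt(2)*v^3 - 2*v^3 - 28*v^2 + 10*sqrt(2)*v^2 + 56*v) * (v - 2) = v^5 - 5*sqrt(2)*v^4 - 4*v^4 - 24*v^3 + 20*sqrt(2)*v^3 - 20*sqrt(2)*v^2 + 112*v^2 - 112*v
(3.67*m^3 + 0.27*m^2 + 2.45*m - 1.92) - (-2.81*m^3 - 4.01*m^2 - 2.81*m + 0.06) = 6.48*m^3 + 4.28*m^2 + 5.26*m - 1.98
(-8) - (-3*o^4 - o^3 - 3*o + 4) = 3*o^4 + o^3 + 3*o - 12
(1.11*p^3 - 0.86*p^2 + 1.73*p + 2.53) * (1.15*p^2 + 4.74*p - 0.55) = 1.2765*p^5 + 4.2724*p^4 - 2.6974*p^3 + 11.5827*p^2 + 11.0407*p - 1.3915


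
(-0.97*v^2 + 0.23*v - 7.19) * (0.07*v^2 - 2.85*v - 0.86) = -0.0679*v^4 + 2.7806*v^3 - 0.3246*v^2 + 20.2937*v + 6.1834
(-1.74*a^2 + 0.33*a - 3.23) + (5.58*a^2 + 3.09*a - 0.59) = 3.84*a^2 + 3.42*a - 3.82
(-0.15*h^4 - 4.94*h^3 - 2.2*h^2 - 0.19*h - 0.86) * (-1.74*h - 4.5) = 0.261*h^5 + 9.2706*h^4 + 26.058*h^3 + 10.2306*h^2 + 2.3514*h + 3.87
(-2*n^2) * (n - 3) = -2*n^3 + 6*n^2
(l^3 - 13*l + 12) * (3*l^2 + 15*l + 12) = 3*l^5 + 15*l^4 - 27*l^3 - 159*l^2 + 24*l + 144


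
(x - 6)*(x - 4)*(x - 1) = x^3 - 11*x^2 + 34*x - 24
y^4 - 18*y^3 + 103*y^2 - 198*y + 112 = (y - 8)*(y - 7)*(y - 2)*(y - 1)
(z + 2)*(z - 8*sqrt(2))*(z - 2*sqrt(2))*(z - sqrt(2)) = z^4 - 11*sqrt(2)*z^3 + 2*z^3 - 22*sqrt(2)*z^2 + 52*z^2 - 32*sqrt(2)*z + 104*z - 64*sqrt(2)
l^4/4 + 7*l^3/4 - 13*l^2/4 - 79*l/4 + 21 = (l/4 + 1)*(l - 3)*(l - 1)*(l + 7)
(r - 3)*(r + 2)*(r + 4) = r^3 + 3*r^2 - 10*r - 24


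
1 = 1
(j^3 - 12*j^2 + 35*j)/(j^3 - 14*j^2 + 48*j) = (j^2 - 12*j + 35)/(j^2 - 14*j + 48)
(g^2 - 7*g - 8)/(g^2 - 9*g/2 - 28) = 2*(g + 1)/(2*g + 7)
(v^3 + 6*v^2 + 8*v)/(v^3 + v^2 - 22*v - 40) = v/(v - 5)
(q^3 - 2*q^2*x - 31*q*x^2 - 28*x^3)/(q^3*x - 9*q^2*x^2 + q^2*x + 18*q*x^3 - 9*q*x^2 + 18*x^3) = (q^3 - 2*q^2*x - 31*q*x^2 - 28*x^3)/(x*(q^3 - 9*q^2*x + q^2 + 18*q*x^2 - 9*q*x + 18*x^2))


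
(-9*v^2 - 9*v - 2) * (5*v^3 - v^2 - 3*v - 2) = -45*v^5 - 36*v^4 + 26*v^3 + 47*v^2 + 24*v + 4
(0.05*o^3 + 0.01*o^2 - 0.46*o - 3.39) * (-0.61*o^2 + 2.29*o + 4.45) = -0.0305*o^5 + 0.1084*o^4 + 0.526*o^3 + 1.059*o^2 - 9.8101*o - 15.0855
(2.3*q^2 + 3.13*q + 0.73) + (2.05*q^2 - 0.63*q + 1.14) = 4.35*q^2 + 2.5*q + 1.87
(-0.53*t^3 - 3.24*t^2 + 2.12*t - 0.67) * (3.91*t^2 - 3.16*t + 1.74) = -2.0723*t^5 - 10.9936*t^4 + 17.6054*t^3 - 14.9565*t^2 + 5.806*t - 1.1658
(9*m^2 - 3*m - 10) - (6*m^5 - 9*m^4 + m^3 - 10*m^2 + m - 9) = -6*m^5 + 9*m^4 - m^3 + 19*m^2 - 4*m - 1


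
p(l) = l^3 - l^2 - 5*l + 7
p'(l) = 3*l^2 - 2*l - 5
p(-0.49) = 9.09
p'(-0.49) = -3.30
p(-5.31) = -144.37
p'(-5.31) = 90.21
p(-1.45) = 9.10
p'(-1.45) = 4.21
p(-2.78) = -8.31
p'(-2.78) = 23.75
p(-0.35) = 8.58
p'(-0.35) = -3.93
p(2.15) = 1.57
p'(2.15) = 4.57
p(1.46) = 0.68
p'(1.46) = -1.53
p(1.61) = 0.53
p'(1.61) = -0.44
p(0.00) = 7.00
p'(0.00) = -5.00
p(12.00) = 1531.00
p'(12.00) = 403.00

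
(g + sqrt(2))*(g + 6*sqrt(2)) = g^2 + 7*sqrt(2)*g + 12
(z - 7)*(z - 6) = z^2 - 13*z + 42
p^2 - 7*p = p*(p - 7)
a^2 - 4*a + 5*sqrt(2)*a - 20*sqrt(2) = (a - 4)*(a + 5*sqrt(2))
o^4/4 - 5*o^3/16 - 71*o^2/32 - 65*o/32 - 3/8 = (o/4 + 1/4)*(o - 4)*(o + 1/4)*(o + 3/2)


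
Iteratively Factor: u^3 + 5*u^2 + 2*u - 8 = (u + 2)*(u^2 + 3*u - 4) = (u - 1)*(u + 2)*(u + 4)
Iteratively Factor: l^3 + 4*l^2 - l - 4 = (l - 1)*(l^2 + 5*l + 4) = (l - 1)*(l + 1)*(l + 4)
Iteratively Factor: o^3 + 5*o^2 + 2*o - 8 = (o + 2)*(o^2 + 3*o - 4) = (o + 2)*(o + 4)*(o - 1)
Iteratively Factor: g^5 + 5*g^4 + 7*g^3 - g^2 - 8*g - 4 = (g + 2)*(g^4 + 3*g^3 + g^2 - 3*g - 2) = (g + 1)*(g + 2)*(g^3 + 2*g^2 - g - 2) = (g + 1)*(g + 2)^2*(g^2 - 1) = (g - 1)*(g + 1)*(g + 2)^2*(g + 1)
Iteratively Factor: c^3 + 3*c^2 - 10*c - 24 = (c + 2)*(c^2 + c - 12) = (c - 3)*(c + 2)*(c + 4)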